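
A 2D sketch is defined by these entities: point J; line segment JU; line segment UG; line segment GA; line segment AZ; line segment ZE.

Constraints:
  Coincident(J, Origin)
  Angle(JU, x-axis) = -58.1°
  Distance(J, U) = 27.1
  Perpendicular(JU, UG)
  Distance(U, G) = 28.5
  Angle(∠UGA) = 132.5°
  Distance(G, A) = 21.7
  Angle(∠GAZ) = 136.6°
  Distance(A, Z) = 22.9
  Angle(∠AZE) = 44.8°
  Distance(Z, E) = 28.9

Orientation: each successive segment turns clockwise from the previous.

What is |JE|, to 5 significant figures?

24.486

J is at the origin; JU runs at -58.1° with length 27.1, so U = (14.321, -23.007). The perpendicularity gives UG at right angles to JU, so UG runs at -148.10°; with |UG| = 28.5, G = (-9.8750, -38.068). ∠UGA = 132.5° gives GA at 164.40° from the x-axis; with |GA| = 21.7, A = (-30.776, -32.232). ∠GAZ = 136.6° gives AZ at 121.00° from the x-axis; with |AZ| = 22.9, Z = (-42.570, -12.603). ∠AZE = 44.8° gives ZE at -14.200° from the x-axis; with |ZE| = 28.9, E = (-14.553, -19.692). Then |JE| = |E − J| = 24.486.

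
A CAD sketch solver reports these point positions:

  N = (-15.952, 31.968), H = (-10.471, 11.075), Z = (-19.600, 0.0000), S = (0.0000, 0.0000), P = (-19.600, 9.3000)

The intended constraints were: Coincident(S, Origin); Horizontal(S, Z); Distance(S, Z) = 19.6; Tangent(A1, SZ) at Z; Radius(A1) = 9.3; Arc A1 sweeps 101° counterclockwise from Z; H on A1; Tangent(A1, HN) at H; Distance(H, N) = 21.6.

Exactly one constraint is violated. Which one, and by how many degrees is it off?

Tangent(A1, HN) at H — off by 3.70°.

S = (0.00, 0.00) ✓; S.y = 0.00, Z.y = 0.00 ✓; |SZ| = 19.60 ✓; ∠(PZ, ZS) = 90.00° ✓; |PZ| = 9.300 ✓; bearing(P→H) − bearing(P→Z) = 101.0° ✓; |PH| = 9.300 ✓; ∠(PH, HN) = 86.30° ✗; |HN| = 21.60 ✓.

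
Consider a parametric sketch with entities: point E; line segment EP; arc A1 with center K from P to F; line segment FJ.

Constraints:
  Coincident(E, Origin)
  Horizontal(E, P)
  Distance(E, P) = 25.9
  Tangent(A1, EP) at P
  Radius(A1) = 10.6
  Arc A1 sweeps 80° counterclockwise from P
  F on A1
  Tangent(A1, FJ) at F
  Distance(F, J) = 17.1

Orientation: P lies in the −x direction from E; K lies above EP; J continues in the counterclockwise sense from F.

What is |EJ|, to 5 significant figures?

28.485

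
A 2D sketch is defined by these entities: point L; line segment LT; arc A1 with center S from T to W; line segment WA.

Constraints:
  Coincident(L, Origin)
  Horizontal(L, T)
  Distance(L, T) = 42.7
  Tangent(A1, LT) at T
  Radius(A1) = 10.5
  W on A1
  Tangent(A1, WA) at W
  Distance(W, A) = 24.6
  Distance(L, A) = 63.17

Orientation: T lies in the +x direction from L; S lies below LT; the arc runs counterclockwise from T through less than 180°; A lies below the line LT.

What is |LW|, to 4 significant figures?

39.41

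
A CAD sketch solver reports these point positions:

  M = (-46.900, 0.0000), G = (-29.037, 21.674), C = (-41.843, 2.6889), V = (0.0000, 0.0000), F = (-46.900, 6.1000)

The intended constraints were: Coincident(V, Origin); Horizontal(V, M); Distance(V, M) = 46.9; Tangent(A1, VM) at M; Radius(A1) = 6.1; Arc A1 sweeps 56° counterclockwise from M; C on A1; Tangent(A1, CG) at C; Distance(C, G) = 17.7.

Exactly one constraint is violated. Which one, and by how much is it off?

Distance(C, G) = 17.7 — off by 5.20.

V = (0.00, 0.00) ✓; V.y = 0.00, M.y = 0.00 ✓; |VM| = 46.90 ✓; ∠(FM, MV) = 90.00° ✓; |FM| = 6.100 ✓; bearing(F→C) − bearing(F→M) = 56.00° ✓; |FC| = 6.100 ✓; ∠(FC, CG) = 90.00° ✓; |CG| = 22.90 ✗.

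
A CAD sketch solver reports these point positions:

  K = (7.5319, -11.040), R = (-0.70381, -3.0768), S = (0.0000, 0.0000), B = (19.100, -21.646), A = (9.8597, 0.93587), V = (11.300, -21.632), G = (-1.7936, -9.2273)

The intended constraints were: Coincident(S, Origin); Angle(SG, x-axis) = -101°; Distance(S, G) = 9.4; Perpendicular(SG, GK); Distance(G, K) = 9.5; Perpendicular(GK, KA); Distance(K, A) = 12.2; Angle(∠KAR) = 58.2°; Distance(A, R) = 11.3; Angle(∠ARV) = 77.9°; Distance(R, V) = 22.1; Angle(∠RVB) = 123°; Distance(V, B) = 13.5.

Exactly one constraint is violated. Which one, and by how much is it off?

Distance(V, B) = 13.5 — off by 5.70.

S = (0.00, 0.00) ✓; SG at -101.0° ✓; |SG| = 9.400 ✓; ∠(SG, GK) = 90.00° ✓; |GK| = 9.500 ✓; ∠(GK, KA) = 90.00° ✓; |KA| = 12.20 ✓; ∠KAR = 58.20° ✓; |AR| = 11.30 ✓; ∠ARV = 77.90° ✓; |RV| = 22.10 ✓; ∠RVB = 123.0° ✓; |VB| = 7.800 ✗.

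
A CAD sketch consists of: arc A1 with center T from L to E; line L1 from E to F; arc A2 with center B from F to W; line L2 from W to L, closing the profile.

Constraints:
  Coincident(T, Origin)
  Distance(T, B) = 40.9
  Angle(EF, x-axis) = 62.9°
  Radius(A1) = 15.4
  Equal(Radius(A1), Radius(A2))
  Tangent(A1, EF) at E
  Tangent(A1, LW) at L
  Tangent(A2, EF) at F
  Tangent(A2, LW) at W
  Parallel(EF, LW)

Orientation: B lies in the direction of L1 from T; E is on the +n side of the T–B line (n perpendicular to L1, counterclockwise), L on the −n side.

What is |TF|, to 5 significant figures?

43.703

Tangency of A1 to both parallel lines with radius 15.4 puts E and L at T ± 15.4·n: E = (-13.709, 7.0154), L = (13.709, -7.0154). Equal radii place F and W the same way about B: F = B + 15.4·n = (4.9225, 43.425), W = B − 15.4·n = (32.341, 29.394). Then |TF| = |F − T| = 43.703.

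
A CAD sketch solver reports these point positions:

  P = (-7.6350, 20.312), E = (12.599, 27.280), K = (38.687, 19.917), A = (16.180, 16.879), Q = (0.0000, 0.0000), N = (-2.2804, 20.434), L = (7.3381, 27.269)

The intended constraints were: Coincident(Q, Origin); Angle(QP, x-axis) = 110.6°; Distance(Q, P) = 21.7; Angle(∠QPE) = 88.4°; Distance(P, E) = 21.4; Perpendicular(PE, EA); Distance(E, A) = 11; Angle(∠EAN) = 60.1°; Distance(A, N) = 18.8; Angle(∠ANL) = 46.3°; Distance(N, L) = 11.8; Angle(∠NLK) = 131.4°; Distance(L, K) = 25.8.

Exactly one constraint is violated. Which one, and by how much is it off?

Distance(L, K) = 25.8 — off by 6.40.

Q = (0.00, 0.00) ✓; QP at 110.6° ✓; |QP| = 21.70 ✓; ∠QPE = 88.40° ✓; |PE| = 21.40 ✓; ∠(PE, EA) = 90.00° ✓; |EA| = 11.00 ✓; ∠EAN = 60.10° ✓; |AN| = 18.80 ✓; ∠ANL = 46.30° ✓; |NL| = 11.80 ✓; ∠NLK = 131.4° ✓; |LK| = 32.20 ✗.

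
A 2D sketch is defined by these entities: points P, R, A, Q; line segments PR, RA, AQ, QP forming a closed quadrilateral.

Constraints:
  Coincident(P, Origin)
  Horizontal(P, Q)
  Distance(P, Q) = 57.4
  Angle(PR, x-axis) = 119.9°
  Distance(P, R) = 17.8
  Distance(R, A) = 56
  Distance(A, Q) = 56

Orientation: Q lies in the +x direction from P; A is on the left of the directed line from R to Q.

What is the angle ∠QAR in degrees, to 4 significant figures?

74.83°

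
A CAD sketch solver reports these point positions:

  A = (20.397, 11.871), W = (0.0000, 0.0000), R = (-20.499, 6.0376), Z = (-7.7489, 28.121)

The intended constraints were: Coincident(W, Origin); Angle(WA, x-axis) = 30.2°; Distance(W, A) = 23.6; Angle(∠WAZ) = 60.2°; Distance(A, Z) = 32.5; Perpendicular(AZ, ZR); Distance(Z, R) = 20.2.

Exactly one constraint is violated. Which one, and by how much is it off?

Distance(Z, R) = 20.2 — off by 5.30.

W = (0.00, 0.00) ✓; WA at 30.20° ✓; |WA| = 23.60 ✓; ∠WAZ = 60.20° ✓; |AZ| = 32.50 ✓; ∠(AZ, ZR) = 90.00° ✓; |ZR| = 25.50 ✗.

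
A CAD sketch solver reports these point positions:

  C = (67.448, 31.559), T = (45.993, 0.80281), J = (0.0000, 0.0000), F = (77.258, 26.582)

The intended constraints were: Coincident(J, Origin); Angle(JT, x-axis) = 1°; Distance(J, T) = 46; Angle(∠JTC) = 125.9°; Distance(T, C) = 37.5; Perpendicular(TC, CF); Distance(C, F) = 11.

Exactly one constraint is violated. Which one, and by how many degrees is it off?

Perpendicular(TC, CF) — off by 8.00°.

J = (0.00, 0.00) ✓; JT at 1.000° ✓; |JT| = 46.00 ✓; ∠JTC = 125.9° ✓; |TC| = 37.50 ✓; ∠(TC, CF) = 82.00° ✗; |CF| = 11.00 ✓.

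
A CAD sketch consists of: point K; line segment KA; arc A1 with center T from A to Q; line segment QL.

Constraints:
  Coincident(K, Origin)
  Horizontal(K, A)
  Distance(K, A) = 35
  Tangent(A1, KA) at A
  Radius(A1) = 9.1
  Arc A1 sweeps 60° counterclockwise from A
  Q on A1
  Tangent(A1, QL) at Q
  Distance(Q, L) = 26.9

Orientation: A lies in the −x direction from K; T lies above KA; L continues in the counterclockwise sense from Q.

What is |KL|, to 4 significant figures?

31.02

K is at the origin; KA is horizontal with |KA| = 35.0 and A on the −x side, so A = (-35.00, 0.000). The tangent condition forces TA to be normal to KA, so T = A + (0, 9.1) = (-35.00, 9.100). On A1, A sits at bearing -90° from T; a 60° counterclockwise sweep puts Q at bearing -30°, so Q = T + 9.1·(cos -30°, sin -30°) = (-27.12, 4.550). A1 meets QL tangentially, so TQ is at right angles to QL, so QL runs along (−sin -30°, cos -30°); with |QL| = 26.9, L = (-13.67, 27.85). Then |KL| = |L − K| = 31.02.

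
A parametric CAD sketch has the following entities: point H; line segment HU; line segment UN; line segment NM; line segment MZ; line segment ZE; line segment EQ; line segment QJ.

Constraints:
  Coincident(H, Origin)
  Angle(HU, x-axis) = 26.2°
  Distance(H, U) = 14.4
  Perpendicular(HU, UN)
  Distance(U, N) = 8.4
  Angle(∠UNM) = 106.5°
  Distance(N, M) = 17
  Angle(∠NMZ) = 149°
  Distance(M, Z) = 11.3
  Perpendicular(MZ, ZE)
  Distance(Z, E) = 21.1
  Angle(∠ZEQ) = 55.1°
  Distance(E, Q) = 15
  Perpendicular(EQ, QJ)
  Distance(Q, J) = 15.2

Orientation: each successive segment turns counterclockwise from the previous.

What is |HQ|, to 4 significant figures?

2.590

The perpendicularity gives ZE at right angles to MZ, so ZE runs at -49.30°; with |ZE| = 21.1, E = (-2.353, -12.34). ∠ZEQ = 55.1° gives EQ at 75.60° from the x-axis; with |EQ| = 15.0, Q = (1.378, 2.194). Then |HQ| = |Q − H| = 2.590.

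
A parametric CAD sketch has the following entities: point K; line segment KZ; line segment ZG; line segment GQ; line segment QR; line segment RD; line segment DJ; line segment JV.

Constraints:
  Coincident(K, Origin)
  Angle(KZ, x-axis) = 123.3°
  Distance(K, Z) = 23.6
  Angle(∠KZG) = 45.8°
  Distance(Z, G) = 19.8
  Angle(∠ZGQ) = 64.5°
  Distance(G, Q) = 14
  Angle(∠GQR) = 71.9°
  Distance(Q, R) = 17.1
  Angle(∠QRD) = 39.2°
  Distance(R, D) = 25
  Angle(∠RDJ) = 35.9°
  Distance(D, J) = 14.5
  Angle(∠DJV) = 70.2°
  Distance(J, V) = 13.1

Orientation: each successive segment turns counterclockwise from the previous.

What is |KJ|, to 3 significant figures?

7.04

K is at the origin; KZ runs at 123.3° with length 23.6, so Z = (-13.0, 19.7). ∠KZG = 45.8° gives ZG at -102° from the x-axis; with |ZG| = 19.8, G = (-17.2, 0.394). ∠ZGQ = 64.5° gives GQ at 13.0° from the x-axis; with |GQ| = 14.0, Q = (-3.60, 3.54). ∠GQR = 71.9° gives QR at 121° from the x-axis; with |QR| = 17.1, R = (-12.4, 18.2). ∠QRD = 39.2° gives RD at -98.1° from the x-axis; with |RD| = 25.0, D = (-16.0, -6.56). ∠RDJ = 35.9° gives DJ at 46.0° from the x-axis; with |DJ| = 14.5, J = (-5.88, 3.87). Then |KJ| = |J − K| = 7.04.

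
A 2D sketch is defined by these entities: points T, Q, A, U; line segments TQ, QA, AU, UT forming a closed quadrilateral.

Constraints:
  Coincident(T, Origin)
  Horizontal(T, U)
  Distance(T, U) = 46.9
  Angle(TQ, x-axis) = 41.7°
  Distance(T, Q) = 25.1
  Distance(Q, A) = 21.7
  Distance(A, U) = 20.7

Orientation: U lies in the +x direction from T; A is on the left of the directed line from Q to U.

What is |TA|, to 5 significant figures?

44.765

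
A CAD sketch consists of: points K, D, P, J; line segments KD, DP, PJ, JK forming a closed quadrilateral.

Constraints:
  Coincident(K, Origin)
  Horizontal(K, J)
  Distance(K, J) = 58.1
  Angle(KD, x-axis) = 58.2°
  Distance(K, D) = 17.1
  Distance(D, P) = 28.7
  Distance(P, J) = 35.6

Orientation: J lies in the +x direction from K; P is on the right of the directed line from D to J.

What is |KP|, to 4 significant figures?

25.93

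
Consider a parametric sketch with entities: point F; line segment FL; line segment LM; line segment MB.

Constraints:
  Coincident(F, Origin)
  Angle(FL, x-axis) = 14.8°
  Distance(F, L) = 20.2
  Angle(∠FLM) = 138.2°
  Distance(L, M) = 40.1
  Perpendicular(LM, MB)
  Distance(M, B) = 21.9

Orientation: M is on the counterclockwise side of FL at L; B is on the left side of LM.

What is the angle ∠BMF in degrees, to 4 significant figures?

76.28°

∠FLM = 138.2°, so LM runs at 14.8° + (180° − 138.2°) = 56.60° from the x-axis; with |LM| = 40.1, M = L + 40.1·(cos 56.60°, sin 56.60°) = (41.60, 38.64). The perpendicularity gives MB at right angles to LM; with |MB| = 21.9 on the left of LM, B = M + 21.9·(-0.8348, 0.5505) = (23.32, 50.69). Then cos ∠BMF = MB·MF / (|MB||MF|), giving 76.28°.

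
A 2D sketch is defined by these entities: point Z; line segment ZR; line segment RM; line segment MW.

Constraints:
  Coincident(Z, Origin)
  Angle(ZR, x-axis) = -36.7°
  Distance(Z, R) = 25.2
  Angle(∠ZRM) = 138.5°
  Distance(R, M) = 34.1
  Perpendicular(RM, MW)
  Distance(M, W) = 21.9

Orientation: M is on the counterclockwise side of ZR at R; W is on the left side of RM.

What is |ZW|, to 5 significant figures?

53.228

Z is at the origin; ZR runs at -36.7° with length 25.2, so R = 25.2·(cos -36.7°, sin -36.7°) = (20.205, -15.060). ∠ZRM = 138.5°, so RM runs at -36.7° + (180° − 138.5°) = 4.8000° from the x-axis; with |RM| = 34.1, M = R + 34.1·(cos 4.8000°, sin 4.8000°) = (54.185, -12.207). RM is perpendicular to MW; with |MW| = 21.9 on the left of RM, W = M + 21.9·(-0.083678, 0.99649) = (52.353, 9.6165). Then |ZW| = |W − Z| = 53.228.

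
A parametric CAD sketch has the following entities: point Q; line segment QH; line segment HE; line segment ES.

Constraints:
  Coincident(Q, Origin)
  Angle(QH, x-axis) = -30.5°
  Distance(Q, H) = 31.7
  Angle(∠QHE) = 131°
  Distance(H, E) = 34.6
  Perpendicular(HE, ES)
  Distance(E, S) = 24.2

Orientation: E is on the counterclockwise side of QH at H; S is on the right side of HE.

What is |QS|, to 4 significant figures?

73.38

Q is at the origin; QH runs at -30.5° with length 31.7, so H = 31.7·(cos -30.5°, sin -30.5°) = (27.31, -16.09). ∠QHE = 131.0°, so HE runs at -30.5° + (180° − 131.0°) = 18.50° from the x-axis; with |HE| = 34.6, E = H + 34.6·(cos 18.50°, sin 18.50°) = (60.13, -5.110). HE ⟂ ES; with |ES| = 24.2 on the right of HE, S = E + 24.2·(0.3173, -0.9483) = (67.80, -28.06). Then |QS| = |S − Q| = 73.38.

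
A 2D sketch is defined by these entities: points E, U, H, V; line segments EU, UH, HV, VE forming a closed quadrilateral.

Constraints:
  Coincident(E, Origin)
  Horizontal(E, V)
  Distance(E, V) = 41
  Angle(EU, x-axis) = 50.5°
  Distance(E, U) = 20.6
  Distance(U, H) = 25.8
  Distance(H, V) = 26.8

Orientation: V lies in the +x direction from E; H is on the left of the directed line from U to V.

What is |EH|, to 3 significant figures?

45.2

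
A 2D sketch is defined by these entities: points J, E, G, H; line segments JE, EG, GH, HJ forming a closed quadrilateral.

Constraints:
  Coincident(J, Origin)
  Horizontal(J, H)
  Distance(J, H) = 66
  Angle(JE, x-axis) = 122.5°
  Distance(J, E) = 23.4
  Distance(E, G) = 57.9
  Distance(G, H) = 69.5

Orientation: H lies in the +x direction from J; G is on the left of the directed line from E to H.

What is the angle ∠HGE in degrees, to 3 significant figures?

78.4°

J is at the origin; JH is horizontal with |JH| = 66.0 and H in +x, so H = (66.0, 0). JE runs at 122.5° with |JE| = 23.4, so E = (-12.6, 19.7). G is determined by |EG| = 57.9 and |GH| = 69.5 together: it lies at the intersection of circle(E, 57.9) and circle(H, 69.5). With |EH| = 81.0, the foot of the radical line on EH is 31.4 from E and the perpendicular offset is √(57.9² − 31.4²) = 48.7. Taking the left-of-EH solution: G = (29.7, 59.3).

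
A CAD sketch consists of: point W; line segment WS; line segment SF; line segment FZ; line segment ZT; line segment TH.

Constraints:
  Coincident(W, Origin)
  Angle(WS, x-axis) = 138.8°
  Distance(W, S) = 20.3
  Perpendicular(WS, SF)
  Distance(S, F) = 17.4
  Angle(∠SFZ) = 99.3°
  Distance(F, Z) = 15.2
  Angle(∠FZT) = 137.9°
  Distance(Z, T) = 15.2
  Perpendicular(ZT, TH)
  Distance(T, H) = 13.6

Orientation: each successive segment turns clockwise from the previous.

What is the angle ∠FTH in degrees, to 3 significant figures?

69.0°

W is at the origin; WS runs at 138.8° with length 20.3, so S = (-15.3, 13.4). The perpendicularity gives SF at right angles to WS, so SF runs at 48.8°; with |SF| = 17.4, F = (-3.81, 26.5). ∠SFZ = 99.3° gives FZ at -31.9° from the x-axis; with |FZ| = 15.2, Z = (9.09, 18.4). ∠FZT = 137.9° gives ZT at -74.0° from the x-axis; with |ZT| = 15.2, T = (13.3, 3.82). The perpendicularity gives TH at right angles to ZT, so TH runs at -164°; with |TH| = 13.6, H = (0.208, 0.0713). Then cos ∠FTH = TF·TH / (|TF||TH|), giving 69.0°.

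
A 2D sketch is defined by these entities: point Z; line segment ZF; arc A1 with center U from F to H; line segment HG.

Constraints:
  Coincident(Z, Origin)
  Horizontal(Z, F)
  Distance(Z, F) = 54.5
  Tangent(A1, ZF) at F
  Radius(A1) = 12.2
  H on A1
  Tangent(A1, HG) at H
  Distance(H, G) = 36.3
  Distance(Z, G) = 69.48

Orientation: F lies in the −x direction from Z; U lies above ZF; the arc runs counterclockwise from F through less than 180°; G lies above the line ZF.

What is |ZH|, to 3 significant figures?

44.8

Z is at the origin; Z and F share the same y with |ZF| = 54.5 and F on the −x side, so F = (-54.5, 0.00). A1 meets ZF tangentially, so UF is at right angles to ZF, so U = F + (0, 12.2) = (-54.5, 12.2). Since UH ⟂ HG (tangency), |UG| = √(12.2² + 36.3²) = 38.3 regardless of where H sits on A1. So G lies on both circle(Z, 69.48) and circle(U, 38.3); the above-ZF intersection is G = (-48.3, 50.0). H is the foot of the tangent from G: H = (-42.5, 14.2).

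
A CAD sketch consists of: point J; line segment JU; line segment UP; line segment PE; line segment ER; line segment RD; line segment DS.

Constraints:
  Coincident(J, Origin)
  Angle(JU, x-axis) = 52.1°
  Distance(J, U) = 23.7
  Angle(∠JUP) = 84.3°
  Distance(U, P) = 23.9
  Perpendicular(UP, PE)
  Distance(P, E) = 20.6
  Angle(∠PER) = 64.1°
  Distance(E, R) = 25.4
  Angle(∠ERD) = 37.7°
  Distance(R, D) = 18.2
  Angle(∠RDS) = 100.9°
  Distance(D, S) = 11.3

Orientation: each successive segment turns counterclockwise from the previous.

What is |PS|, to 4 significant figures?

16.22

J is at the origin; JU runs at 52.1° with length 23.7, so U = (14.56, 18.70). ∠JUP = 84.3° gives UP at 147.8° from the x-axis; with |UP| = 23.9, P = (-5.665, 31.44). UP is perpendicular to PE, so PE runs at -122.2°; with |PE| = 20.6, E = (-16.64, 14.01). ∠PER = 64.1° gives ER at -6.300° from the x-axis; with |ER| = 25.4, R = (8.604, 11.22). ∠ERD = 37.7° gives RD at 136.0° from the x-axis; with |RD| = 18.2, D = (-4.488, 23.86). ∠RDS = 100.9° gives DS at -144.9° from the x-axis; with |DS| = 11.3, S = (-13.73, 17.36). Then |PS| = |S − P| = 16.22.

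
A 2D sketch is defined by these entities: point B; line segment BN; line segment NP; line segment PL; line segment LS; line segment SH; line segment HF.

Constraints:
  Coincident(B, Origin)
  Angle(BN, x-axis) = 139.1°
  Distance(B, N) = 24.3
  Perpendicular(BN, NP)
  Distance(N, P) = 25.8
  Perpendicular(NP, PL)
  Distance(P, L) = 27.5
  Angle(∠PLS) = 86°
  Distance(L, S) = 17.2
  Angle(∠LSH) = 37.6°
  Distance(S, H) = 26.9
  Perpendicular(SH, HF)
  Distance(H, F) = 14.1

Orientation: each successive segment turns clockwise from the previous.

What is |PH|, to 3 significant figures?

12.6

∠PLS = 86.0° gives LS at -135° from the x-axis; with |LS| = 17.2, S = (7.17, 5.22). ∠LSH = 37.6° gives SH at 82.7° from the x-axis; with |SH| = 26.9, H = (10.6, 31.9). Then |PH| = |H − P| = 12.6.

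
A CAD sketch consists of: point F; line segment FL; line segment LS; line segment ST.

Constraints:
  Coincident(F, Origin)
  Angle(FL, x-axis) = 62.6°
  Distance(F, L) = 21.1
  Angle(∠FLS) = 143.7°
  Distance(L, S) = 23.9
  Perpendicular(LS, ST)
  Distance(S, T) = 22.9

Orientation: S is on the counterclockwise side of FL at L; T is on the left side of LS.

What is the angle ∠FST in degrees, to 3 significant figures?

73.0°

∠FLS = 143.7°, so LS runs at 62.6° + (180° − 143.7°) = 98.9° from the x-axis; with |LS| = 23.9, S = L + 23.9·(cos 98.9°, sin 98.9°) = (6.01, 42.3). The perpendicularity gives ST at right angles to LS; with |ST| = 22.9 on the left of LS, T = S + 22.9·(-0.988, -0.155) = (-16.6, 38.8). Then cos ∠FST = SF·ST / (|SF||ST|), giving 73.0°.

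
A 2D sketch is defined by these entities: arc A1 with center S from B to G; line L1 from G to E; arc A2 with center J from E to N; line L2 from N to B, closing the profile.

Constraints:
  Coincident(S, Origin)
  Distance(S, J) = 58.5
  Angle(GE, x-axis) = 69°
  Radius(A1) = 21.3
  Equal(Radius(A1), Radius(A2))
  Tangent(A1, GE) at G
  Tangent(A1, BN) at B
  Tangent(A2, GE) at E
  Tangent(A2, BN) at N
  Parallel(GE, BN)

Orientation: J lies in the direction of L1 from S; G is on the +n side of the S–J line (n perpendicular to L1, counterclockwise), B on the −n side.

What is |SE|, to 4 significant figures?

62.26

The slot axis is L1's direction at 69.0°, so u = (cos 69.0°, sin 69.0°) = (0.3584, 0.9336) and n = (−sin 69.0°, cos 69.0°) = (-0.9336, 0.3584). S is at the origin and J lies 58.5 along u from S, so J = 58.5·u = (20.96, 54.61). Tangency of A1 to both parallel lines with radius 21.3 puts G and B at S ± 21.3·n: G = (-19.89, 7.633), B = (19.89, -7.633). Equal radii place E and N the same way about J: E = J + 21.3·n = (1.079, 62.25), N = J − 21.3·n = (40.85, 46.98). Then |SE| = |E − S| = 62.26.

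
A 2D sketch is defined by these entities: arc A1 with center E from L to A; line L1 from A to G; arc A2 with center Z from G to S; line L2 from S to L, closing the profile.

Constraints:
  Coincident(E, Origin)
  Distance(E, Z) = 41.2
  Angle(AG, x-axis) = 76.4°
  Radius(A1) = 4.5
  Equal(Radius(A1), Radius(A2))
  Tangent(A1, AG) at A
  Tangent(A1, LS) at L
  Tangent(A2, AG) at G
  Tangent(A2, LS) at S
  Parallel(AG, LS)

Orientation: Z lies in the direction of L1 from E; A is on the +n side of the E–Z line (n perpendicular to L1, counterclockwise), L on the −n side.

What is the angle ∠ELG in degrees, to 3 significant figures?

77.7°

The slot axis is L1's direction at 76.4°, so u = (cos 76.4°, sin 76.4°) = (0.235, 0.972) and n = (−sin 76.4°, cos 76.4°) = (-0.972, 0.235). E is at the origin and Z lies 41.2 along u from E, so Z = 41.2·u = (9.69, 40.0). Tangency of A1 to both parallel lines with radius 4.5 puts A and L at E ± 4.5·n: A = (-4.37, 1.06), L = (4.37, -1.06). Equal radii place G and S the same way about Z: G = Z + 4.5·n = (5.31, 41.1), S = Z − 4.5·n = (14.1, 39.0). Then cos ∠ELG = LE·LG / (|LE||LG|), giving 77.7°.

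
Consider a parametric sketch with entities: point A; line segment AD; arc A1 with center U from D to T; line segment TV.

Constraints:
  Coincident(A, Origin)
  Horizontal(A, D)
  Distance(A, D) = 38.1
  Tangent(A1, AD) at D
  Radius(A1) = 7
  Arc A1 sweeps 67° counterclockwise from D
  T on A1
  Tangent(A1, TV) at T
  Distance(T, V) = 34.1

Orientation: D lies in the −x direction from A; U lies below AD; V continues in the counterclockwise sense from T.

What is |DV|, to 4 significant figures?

40.77

A is at the origin; AD is horizontal with |AD| = 38.1 and D on the −x side, so D = (-38.10, 0.000). Tangency of A1 to AD means the radius UD is perpendicular to AD, so U = D + (0, -7) = (-38.10, -7.000). On A1, D sits at bearing 90° from U; a 67° counterclockwise sweep puts T at bearing 157°, so T = U + 7.0·(cos 157°, sin 157°) = (-44.54, -4.265). Tangency of A1 to TV means the radius UT is perpendicular to TV, so TV runs along (−sin 157°, cos 157°); with |TV| = 34.1, V = (-57.87, -35.65). Then |DV| = |V − D| = 40.77.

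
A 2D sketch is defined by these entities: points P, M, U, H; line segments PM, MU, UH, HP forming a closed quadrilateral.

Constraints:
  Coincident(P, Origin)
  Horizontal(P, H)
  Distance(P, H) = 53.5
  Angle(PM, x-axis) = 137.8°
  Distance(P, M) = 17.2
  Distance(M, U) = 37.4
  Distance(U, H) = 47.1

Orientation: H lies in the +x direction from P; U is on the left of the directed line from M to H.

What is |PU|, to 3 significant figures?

36.9

P is at the origin; PH is horizontal with |PH| = 53.5 and H in +x, so H = (53.5, 0). PM runs at 137.8° with |PM| = 17.2, so M = (-12.7, 11.6). U is determined by |MU| = 37.4 and |UH| = 47.1 together: it lies at the intersection of circle(M, 37.4) and circle(H, 47.1). With |MH| = 67.2, the foot of the radical line on MH is 27.5 from M and the perpendicular offset is √(37.4² − 27.5²) = 25.3. Taking the left-of-MH solution: U = (18.7, 31.8).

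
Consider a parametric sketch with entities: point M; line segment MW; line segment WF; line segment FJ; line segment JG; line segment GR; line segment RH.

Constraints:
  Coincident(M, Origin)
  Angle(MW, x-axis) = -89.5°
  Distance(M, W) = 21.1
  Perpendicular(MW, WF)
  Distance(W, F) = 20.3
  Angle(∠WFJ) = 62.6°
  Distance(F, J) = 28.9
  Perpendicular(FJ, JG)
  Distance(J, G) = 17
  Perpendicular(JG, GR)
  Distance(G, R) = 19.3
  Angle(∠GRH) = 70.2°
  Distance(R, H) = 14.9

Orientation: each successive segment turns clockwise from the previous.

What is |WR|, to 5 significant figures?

1.0547

FJ is perpendicular to JG, so JG runs at -26.900°; with |JG| = 17.0, G = (8.1208, -3.1948). JG ⟂ GR, so GR runs at -116.90°; with |GR| = 19.3, R = (-0.61117, -20.406). Then |WR| = |R − W| = 1.0547.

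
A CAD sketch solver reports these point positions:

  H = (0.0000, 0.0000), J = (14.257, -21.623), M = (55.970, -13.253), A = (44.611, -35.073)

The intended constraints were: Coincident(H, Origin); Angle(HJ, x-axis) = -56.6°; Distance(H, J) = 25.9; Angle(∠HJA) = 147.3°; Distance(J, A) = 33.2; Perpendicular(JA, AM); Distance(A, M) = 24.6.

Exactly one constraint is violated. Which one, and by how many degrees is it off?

Perpendicular(JA, AM) — off by 3.60°.

H = (0.00, 0.00) ✓; HJ at -56.60° ✓; |HJ| = 25.90 ✓; ∠HJA = 147.3° ✓; |JA| = 33.20 ✓; ∠(JA, AM) = 86.40° ✗; |AM| = 24.60 ✓.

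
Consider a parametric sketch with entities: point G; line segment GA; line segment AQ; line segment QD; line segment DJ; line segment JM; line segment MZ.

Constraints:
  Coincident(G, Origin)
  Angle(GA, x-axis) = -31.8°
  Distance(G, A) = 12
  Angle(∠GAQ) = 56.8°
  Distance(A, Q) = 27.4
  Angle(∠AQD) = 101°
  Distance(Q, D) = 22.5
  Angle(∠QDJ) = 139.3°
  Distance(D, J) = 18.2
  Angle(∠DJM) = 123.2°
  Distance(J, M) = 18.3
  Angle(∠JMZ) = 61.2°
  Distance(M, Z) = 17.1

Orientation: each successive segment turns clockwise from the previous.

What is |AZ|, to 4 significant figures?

26.31

G is at the origin; GA runs at -31.8° with length 12.0, so A = (10.20, -6.323). ∠GAQ = 56.8° gives AQ at -155.0° from the x-axis; with |AQ| = 27.4, Q = (-14.63, -17.90). ∠AQD = 101.0° gives QD at 126.0° from the x-axis; with |QD| = 22.5, D = (-27.86, 0.2997). ∠QDJ = 139.3° gives DJ at 85.30° from the x-axis; with |DJ| = 18.2, J = (-26.37, 18.44). ∠DJM = 123.2° gives JM at 28.50° from the x-axis; with |JM| = 18.3, M = (-10.29, 27.17). ∠JMZ = 61.2° gives MZ at -90.30° from the x-axis; with |MZ| = 17.1, Z = (-10.38, 10.07). Then |AZ| = |Z − A| = 26.31.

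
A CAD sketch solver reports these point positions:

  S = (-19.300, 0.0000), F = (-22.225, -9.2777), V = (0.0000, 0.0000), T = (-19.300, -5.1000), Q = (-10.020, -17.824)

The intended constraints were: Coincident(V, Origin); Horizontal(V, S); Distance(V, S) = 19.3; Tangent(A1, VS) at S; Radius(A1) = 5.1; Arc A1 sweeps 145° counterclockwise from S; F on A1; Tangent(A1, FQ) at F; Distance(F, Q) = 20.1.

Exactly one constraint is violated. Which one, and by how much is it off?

Distance(F, Q) = 20.1 — off by 5.20.

V = (0.00, 0.00) ✓; V.y = 0.00, S.y = 0.00 ✓; |VS| = 19.30 ✓; ∠(TS, SV) = 90.00° ✓; |TS| = 5.100 ✓; bearing(T→F) − bearing(T→S) = 145.0° ✓; |TF| = 5.100 ✓; ∠(TF, FQ) = 90.00° ✓; |FQ| = 14.90 ✗.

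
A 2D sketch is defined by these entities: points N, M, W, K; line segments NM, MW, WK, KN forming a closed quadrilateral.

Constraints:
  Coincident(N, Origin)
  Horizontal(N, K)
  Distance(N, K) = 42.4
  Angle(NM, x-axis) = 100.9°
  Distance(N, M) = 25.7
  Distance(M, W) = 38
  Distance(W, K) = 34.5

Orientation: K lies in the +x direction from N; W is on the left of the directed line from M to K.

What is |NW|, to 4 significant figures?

46.20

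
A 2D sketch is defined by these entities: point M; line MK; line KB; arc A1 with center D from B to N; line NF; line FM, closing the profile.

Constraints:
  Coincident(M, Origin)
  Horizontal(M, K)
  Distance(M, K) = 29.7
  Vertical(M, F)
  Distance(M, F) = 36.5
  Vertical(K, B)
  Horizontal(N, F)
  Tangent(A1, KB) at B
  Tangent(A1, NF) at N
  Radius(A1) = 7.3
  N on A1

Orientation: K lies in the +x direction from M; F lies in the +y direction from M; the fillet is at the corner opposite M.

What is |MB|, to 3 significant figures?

41.7

M is at the origin; M and K share the same y with |MK| = 29.7 and K on the +x side, so K = (29.7, 0.00). M and F share the same x with |MF| = 36.5 and F on the +y side, so F = (0.00, 36.5). The virtual corner opposite M is at (29.7, 36.5). The tangent condition forces DB to be normal to KB and since A1 is tangent to NF there, DN ⟂ NF, with radius 7.3, so the center D sits 7.3 in from both sides at D = (22.4, 29.2). That places the tangent points at B = (29.7, 29.2) on KB and N = (22.4, 36.5) on NF. Then |MB| = |B − M| = 41.7.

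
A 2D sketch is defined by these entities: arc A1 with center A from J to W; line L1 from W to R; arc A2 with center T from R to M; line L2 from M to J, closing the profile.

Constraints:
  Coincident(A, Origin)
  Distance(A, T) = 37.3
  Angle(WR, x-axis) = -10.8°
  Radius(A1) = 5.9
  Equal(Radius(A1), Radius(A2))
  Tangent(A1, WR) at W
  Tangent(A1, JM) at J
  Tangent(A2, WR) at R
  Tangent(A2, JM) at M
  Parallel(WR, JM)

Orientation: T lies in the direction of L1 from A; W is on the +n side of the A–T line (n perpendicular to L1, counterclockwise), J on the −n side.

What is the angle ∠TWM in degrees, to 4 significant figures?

8.567°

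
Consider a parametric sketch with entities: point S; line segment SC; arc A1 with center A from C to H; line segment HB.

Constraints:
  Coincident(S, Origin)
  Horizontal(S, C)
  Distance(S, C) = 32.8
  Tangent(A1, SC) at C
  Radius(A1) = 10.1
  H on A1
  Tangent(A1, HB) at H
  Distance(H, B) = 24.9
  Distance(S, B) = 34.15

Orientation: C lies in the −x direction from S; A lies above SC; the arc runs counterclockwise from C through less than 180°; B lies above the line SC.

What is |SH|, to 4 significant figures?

24.22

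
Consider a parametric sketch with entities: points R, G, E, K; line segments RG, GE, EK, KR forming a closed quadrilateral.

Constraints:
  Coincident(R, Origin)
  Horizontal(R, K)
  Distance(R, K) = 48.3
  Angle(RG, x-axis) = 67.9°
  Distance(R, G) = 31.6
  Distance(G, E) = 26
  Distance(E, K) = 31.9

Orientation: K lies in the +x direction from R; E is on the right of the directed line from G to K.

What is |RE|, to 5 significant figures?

17.026

R is at the origin; RK is horizontal with |RK| = 48.3 and K in +x, so K = (48.3, 0). RG runs at 67.9° with |RG| = 31.6, so G = (11.889, 29.278). E is determined by |GE| = 26.0 and |EK| = 31.9 together: it lies at the intersection of circle(G, 26.0) and circle(K, 31.9). With |GK| = 46.723, the foot of the radical line on GK is 19.706 from G and the perpendicular offset is √(26.0² − 19.706²) = 16.961. Taking the right-of-GK solution: E = (16.617, 3.7118).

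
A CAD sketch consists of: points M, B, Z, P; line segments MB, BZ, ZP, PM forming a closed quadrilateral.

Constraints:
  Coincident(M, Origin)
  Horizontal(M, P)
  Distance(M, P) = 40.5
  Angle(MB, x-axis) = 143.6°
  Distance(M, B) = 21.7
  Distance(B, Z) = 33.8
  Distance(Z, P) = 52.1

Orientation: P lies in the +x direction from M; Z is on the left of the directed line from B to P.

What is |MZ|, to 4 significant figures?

38.46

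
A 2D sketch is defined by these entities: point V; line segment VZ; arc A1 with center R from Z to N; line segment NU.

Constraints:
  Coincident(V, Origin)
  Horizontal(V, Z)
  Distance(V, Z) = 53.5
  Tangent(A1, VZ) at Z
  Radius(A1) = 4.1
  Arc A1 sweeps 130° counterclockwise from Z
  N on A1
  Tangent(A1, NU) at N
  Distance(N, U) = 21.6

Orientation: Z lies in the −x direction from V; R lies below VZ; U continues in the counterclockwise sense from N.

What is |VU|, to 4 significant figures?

48.68

V is at the origin; VZ is horizontal with |VZ| = 53.5 and Z on the −x side, so Z = (-53.50, 0.000). Since A1 is tangent to VZ there, RZ ⟂ VZ, so R = Z + (0, -4.1) = (-53.50, -4.100). On A1, Z sits at bearing 90° from R; a 130° counterclockwise sweep puts N at bearing 220°, so N = R + 4.1·(cos 220°, sin 220°) = (-56.64, -6.735). Since A1 is tangent to NU there, RN ⟂ NU, so NU runs along (−sin 220°, cos 220°); with |NU| = 21.6, U = (-42.76, -23.28). Then |VU| = |U − V| = 48.68.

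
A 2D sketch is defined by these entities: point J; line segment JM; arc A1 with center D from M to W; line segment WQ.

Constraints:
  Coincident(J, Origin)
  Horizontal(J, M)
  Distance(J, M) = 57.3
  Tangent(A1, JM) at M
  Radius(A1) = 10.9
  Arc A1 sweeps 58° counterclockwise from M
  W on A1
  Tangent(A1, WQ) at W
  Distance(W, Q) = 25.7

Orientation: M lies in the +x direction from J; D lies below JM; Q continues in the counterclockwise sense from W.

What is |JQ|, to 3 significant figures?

43.7

On A1, M sits at bearing 90° from D; a 58° counterclockwise sweep puts W at bearing 148°, so W = D + 10.9·(cos 148°, sin 148°) = (48.1, -5.12). The tangent condition forces DW to be normal to WQ, so WQ runs along (−sin 148°, cos 148°); with |WQ| = 25.7, Q = (34.4, -26.9). Then |JQ| = |Q − J| = 43.7.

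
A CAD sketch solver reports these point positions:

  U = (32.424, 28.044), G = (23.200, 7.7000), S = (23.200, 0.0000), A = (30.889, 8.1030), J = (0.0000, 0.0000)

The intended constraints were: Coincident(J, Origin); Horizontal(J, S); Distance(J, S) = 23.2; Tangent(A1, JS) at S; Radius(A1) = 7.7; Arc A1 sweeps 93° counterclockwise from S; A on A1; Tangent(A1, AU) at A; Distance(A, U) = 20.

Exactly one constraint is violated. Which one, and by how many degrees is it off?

Tangent(A1, AU) at A — off by 7.40°.

J = (0.00, 0.00) ✓; J.y = 0.00, S.y = 0.00 ✓; |JS| = 23.20 ✓; ∠(GS, SJ) = 90.00° ✓; |GS| = 7.700 ✓; bearing(G→A) − bearing(G→S) = 93.00° ✓; |GA| = 7.700 ✓; ∠(GA, AU) = 97.40° ✗; |AU| = 20.00 ✓.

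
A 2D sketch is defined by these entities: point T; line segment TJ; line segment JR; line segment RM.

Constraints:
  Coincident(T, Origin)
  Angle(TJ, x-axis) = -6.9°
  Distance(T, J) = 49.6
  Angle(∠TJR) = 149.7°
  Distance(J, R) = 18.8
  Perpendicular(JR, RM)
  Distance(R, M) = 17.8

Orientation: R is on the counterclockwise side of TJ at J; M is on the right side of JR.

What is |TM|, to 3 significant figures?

75.0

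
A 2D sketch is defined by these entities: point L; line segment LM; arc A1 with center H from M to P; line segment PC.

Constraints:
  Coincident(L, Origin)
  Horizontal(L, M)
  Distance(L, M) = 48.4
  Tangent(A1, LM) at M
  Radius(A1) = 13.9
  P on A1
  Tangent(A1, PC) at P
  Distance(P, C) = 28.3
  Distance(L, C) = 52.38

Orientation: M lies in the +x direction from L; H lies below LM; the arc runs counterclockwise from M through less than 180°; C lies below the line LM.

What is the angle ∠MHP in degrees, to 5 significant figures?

85.800°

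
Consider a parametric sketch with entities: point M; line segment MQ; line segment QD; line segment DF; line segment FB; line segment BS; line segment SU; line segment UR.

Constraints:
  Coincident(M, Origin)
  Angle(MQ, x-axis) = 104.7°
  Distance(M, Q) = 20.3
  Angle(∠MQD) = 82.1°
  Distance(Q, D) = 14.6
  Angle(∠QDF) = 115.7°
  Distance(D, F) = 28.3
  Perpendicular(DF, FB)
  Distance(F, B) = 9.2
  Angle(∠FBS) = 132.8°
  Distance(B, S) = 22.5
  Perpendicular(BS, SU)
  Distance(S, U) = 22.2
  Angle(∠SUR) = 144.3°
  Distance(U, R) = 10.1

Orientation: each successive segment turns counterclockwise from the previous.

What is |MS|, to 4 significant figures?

5.266

M is at the origin; MQ runs at 104.7° with length 20.3, so Q = (-5.151, 19.64). ∠MQD = 82.1° gives QD at -157.4° from the x-axis; with |QD| = 14.6, D = (-18.63, 14.02). ∠QDF = 115.7° gives DF at -93.10° from the x-axis; with |DF| = 28.3, F = (-20.16, -14.23). DF ⟂ FB, so FB runs at -3.100°; with |FB| = 9.2, B = (-10.97, -14.73). ∠FBS = 132.8° gives BS at 44.10° from the x-axis; with |BS| = 22.5, S = (5.184, 0.9267). Then |MS| = |S − M| = 5.266.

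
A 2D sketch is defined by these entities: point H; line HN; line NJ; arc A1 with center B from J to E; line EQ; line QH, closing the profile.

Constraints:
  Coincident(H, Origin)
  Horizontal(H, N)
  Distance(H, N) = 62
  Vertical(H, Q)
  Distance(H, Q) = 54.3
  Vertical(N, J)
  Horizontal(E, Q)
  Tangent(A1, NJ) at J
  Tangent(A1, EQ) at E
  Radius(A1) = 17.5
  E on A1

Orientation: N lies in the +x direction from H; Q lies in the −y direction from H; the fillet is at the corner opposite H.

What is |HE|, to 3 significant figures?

70.2

H is at the origin; H and N share the same y with |HN| = 62.0 and N on the +x side, so N = (62.0, 0.00). H and Q share the same x with |HQ| = 54.3 and Q on the −y side, so Q = (0.00, -54.3). The virtual corner opposite H is at (62.0, -54.3). A1 meets NJ tangentially, so BJ is at right angles to NJ and tangency of A1 to EQ means the radius BE is perpendicular to EQ, with radius 17.5, so the center B sits 17.5 in from both sides at B = (44.5, -36.8). That places the tangent points at J = (62.0, -36.8) on NJ and E = (44.5, -54.3) on EQ. Then |HE| = |E − H| = 70.2.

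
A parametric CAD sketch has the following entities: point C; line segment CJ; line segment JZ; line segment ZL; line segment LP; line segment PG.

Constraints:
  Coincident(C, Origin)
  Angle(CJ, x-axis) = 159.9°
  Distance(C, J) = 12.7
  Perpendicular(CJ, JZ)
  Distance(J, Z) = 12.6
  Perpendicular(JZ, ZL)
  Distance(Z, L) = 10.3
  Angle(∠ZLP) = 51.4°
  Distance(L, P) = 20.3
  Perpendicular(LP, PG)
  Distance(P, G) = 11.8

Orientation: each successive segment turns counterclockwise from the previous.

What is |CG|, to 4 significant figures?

24.63

C is at the origin; CJ runs at 159.9° with length 12.7, so J = (-11.93, 4.364). The perpendicularity gives JZ at right angles to CJ, so JZ runs at -110.1°; with |JZ| = 12.6, Z = (-16.26, -7.468). JZ ⟂ ZL, so ZL runs at -20.10°; with |ZL| = 10.3, L = (-6.584, -11.01). ∠ZLP = 51.4° gives LP at 108.5° from the x-axis; with |LP| = 20.3, P = (-13.03, 8.243). The perpendicularity gives PG at right angles to LP, so PG runs at -161.5°; with |PG| = 11.8, G = (-24.22, 4.499). Then |CG| = |G − C| = 24.63.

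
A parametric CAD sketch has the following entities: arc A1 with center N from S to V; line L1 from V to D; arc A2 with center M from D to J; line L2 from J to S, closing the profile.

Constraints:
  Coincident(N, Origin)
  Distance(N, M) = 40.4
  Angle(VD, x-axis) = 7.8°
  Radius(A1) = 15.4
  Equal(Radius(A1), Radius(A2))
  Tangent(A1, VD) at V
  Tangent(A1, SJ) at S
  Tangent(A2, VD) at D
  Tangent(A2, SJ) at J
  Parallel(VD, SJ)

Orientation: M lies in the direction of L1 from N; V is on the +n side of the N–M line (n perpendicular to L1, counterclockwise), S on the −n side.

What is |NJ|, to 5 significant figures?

43.236

The slot axis is L1's direction at 7.8°, so u = (cos 7.8°, sin 7.8°) = (0.99075, 0.13572) and n = (−sin 7.8°, cos 7.8°) = (-0.13572, 0.99075). N is at the origin and M lies 40.4 along u from N, so M = 40.4·u = (40.026, 5.4829). Tangency of A1 to both parallel lines with radius 15.4 puts V and S at N ± 15.4·n: V = (-2.0900, 15.258), S = (2.0900, -15.258). Equal radii place D and J the same way about M: D = M + 15.4·n = (37.936, 20.740), J = M − 15.4·n = (42.116, -9.7746). Then |NJ| = |J − N| = 43.236.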